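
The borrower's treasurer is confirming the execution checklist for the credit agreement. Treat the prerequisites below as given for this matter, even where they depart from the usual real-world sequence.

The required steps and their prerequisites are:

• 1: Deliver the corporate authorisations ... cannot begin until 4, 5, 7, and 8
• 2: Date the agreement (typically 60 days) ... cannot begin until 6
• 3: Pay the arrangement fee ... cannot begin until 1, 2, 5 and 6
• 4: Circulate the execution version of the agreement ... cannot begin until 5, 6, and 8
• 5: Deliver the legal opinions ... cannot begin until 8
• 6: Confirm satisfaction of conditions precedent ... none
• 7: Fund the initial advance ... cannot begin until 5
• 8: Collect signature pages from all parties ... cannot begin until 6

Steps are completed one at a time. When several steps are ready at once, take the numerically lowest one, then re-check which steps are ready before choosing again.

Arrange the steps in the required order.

6 2 8 5 4 7 1 3

6 is the only step with nothing outstanding, so it goes first.
Now 2 and 8 have their prerequisites met. 2 has the earlier label, so 2 next.
8 needed 6, now all done → 8.
5 needed 8, now all done → 5.
Now 4 and 7 have their prerequisites met. 4 has the earlier label, so 4 next.
7 needed 5, now all done → 7.
1 is the only step now ready → 1.
3 needed 1, 2, 5 and 6, now all done → 3.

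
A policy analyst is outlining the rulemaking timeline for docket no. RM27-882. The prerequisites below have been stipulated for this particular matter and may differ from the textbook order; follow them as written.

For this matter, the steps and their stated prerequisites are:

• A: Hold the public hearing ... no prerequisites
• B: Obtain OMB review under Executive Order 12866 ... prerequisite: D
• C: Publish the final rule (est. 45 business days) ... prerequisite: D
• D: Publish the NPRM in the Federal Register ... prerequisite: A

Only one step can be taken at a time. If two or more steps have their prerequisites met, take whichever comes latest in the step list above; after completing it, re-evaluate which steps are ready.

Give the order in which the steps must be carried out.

A, D, C, B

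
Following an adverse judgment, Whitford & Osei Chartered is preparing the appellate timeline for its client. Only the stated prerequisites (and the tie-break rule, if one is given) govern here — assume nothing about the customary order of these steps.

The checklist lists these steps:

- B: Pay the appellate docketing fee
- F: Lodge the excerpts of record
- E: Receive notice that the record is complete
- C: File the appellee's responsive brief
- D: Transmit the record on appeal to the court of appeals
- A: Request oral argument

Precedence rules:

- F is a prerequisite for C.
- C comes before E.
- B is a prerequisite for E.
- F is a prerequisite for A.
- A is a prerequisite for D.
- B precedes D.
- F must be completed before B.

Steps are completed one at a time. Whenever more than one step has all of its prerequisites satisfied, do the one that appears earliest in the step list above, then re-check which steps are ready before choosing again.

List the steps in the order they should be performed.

F, B, C, E, A, D

F has no prerequisites → F first.
Ready: B, C and A. B is listed earlier → B.
Now C and A have their prerequisites met. C is listed earlier, so C next.
E now also ready, so the ready set is {E, A}; E is listed earlier → E.
A needed F, now all done → A.
Next only D has its prerequisites met → D.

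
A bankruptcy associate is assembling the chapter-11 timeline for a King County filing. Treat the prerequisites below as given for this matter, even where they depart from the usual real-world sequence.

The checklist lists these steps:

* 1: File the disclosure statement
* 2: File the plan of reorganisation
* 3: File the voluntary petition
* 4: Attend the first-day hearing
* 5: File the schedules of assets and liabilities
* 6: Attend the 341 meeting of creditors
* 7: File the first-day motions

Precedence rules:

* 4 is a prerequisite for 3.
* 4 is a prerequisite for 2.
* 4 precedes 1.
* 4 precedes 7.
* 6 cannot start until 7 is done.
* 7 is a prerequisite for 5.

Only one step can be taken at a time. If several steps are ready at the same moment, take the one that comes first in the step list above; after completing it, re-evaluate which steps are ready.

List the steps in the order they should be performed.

4 has no prerequisites → 4 first.
Now 1, 2, 3 and 7 have their prerequisites met. 1 is listed earlier, so 1 next.
Ready: 2, 3 and 7. 2 is listed earlier → 2.
Ready: 3 and 7. 3 is listed earlier → 3.
7 needed 4, now all done → 7.
Now 5 and 6 have their prerequisites met. 5 is listed earlier, so 5 next.
That leaves 6 as the only ready step → 6.

4, 1, 2, 3, 7, 5, 6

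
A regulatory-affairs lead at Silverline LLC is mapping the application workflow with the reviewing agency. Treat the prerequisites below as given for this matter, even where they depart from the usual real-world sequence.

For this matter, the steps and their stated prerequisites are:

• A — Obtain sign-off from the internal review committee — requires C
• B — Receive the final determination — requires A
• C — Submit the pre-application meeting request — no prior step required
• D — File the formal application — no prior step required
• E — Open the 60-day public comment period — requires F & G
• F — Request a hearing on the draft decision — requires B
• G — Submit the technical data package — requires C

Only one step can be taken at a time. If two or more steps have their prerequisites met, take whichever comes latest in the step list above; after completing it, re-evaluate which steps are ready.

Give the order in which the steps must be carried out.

D, C, G, A, B, F, E

Nothing is required for D and C. D is listed later → D first.
Next only C has its prerequisites met → C.
G and A are both available; G is listed later → G.
A needed C, now all done → A.
Next only B has its prerequisites met → B.
Next only F has its prerequisites met → F.
E needed G and F, now all done → E.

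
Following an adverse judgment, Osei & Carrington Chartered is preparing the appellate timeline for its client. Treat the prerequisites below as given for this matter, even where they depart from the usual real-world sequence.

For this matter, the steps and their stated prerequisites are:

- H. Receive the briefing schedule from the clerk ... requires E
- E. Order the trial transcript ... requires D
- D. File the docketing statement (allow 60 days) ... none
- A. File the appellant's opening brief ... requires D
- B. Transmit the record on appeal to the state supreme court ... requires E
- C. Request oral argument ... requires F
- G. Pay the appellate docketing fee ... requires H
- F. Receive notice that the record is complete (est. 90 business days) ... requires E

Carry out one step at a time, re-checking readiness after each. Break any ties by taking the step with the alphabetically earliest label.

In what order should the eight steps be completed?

D A E B F C H G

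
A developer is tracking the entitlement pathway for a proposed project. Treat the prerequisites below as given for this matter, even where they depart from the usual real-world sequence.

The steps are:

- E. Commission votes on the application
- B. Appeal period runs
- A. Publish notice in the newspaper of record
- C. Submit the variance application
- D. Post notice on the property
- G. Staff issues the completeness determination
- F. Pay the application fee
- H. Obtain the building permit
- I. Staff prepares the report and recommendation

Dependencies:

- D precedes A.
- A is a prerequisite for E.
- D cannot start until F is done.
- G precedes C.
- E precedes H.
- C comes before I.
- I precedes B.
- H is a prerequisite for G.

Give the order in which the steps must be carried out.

F D A E H G C I B

Only F has no prerequisites, so it is first.
That leaves D as the only ready step → D.
A is the only step now ready → A.
That leaves E as the only ready step → E.
That leaves H as the only ready step → H.
Next only G has its prerequisites met → G.
Next only C has its prerequisites met → C.
Next only I has its prerequisites met → I.
B needed I, now all done → B.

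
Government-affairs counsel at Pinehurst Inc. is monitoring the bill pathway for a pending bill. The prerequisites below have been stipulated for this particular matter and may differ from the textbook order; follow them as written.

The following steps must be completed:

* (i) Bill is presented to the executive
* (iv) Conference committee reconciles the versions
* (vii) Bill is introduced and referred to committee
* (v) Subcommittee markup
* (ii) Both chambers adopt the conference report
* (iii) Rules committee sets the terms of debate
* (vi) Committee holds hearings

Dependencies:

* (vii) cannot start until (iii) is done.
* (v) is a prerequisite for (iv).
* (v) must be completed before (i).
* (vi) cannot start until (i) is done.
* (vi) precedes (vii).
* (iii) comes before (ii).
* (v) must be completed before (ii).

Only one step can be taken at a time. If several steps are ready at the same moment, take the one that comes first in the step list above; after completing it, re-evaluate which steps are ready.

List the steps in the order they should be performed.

(v) and (iii) have no prerequisites; (v) is listed earlier, so (v) is first.
(i), (iv) and (iii) are all available; (i) is listed earlier → (i).
(iv), (iii) and (vi) are all available; (iv) is listed earlier → (iv).
(iii) and (vi) are both available; (iii) is listed earlier → (iii).
(ii) and (vi) are both available; (ii) is listed earlier → (ii).
(vi) needed (i), now all done → (vi).
That leaves (vii) as the only ready step → (vii).

(v), (i), (iv), (iii), (ii), (vi), (vii)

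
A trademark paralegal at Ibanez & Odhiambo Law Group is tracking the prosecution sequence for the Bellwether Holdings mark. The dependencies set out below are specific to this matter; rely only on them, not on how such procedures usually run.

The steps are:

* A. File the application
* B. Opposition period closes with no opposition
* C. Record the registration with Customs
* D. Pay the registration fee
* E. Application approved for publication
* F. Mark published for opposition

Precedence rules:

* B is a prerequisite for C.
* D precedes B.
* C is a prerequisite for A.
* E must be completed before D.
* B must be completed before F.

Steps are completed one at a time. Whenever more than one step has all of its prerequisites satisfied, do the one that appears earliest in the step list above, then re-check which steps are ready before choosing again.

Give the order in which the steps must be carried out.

E has no prerequisites → E first.
D needed E, now all done → D.
B is the only step now ready → B.
Ready: C and F. C is listed earlier → C.
Ready: A and F. A is listed earlier → A.
F is the only step now ready → F.

E → D → B → C → A → F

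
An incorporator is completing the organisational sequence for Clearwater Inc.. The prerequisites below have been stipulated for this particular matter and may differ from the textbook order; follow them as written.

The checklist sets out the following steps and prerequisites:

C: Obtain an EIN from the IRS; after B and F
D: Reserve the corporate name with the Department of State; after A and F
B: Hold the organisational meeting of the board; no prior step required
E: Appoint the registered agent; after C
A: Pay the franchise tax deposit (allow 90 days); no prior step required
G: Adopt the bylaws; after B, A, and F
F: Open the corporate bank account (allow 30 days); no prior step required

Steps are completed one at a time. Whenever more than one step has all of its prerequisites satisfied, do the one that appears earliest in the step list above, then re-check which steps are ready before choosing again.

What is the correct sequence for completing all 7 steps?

B, A, F, C, D, E, G

B, A and F have no prerequisites; B is listed earlier, so B is first.
Now A and F have their prerequisites met. A is listed earlier, so A next.
F is the only step now ready → F.
Now C, D and G have their prerequisites met. C is listed earlier, so C next.
Ready: D, E and G. D is listed earlier → D.
Ready: E and G. E is listed earlier → E.
That leaves G as the only ready step → G.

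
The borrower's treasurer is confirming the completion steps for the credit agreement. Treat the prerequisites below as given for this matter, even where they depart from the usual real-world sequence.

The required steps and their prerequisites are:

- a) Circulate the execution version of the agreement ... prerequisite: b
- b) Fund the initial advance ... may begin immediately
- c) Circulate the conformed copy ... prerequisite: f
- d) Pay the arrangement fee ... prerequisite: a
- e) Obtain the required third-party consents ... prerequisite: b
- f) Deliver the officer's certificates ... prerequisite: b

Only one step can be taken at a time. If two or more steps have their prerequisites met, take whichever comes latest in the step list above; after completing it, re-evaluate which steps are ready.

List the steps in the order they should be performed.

b, f, e, c, a, d

Only b has no prerequisites, so it is first.
Ready: f, e and a. f is listed later → f.
c now also ready, so the ready set is {e, c, a}; e is listed later → e.
Ready: c and a. c is listed later → c.
a needed b, now all done → a.
Next only d has its prerequisites met → d.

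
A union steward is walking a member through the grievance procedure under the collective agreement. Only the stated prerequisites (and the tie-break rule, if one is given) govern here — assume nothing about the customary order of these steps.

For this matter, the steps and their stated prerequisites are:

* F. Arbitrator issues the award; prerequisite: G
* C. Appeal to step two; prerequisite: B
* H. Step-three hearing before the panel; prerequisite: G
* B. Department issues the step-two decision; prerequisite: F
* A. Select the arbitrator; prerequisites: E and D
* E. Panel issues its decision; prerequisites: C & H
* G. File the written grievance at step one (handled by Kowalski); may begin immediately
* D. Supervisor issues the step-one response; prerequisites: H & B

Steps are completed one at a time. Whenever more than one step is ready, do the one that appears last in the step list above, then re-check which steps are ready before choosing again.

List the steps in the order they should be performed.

G has no prerequisites → G first.
Now H and F have their prerequisites met. H is listed later, so H next.
Next only F has its prerequisites met → F.
Next only B has its prerequisites met → B.
Ready: D and C. D is listed later → D.
Next only C has its prerequisites met → C.
That leaves E as the only ready step → E.
A needed D and E, now all done → A.

G, H, F, B, D, C, E, A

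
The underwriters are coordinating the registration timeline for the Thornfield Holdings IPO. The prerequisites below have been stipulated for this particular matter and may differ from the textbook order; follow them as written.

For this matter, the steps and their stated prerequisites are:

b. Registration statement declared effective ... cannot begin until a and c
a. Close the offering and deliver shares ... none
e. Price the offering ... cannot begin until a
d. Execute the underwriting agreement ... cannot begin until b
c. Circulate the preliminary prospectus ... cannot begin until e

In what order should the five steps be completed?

a e c b d

a is the only step with nothing outstanding, so it goes first.
e needed a, now all done → e.
Next only c has its prerequisites met → c.
Next only b has its prerequisites met → b.
d is the only step now ready → d.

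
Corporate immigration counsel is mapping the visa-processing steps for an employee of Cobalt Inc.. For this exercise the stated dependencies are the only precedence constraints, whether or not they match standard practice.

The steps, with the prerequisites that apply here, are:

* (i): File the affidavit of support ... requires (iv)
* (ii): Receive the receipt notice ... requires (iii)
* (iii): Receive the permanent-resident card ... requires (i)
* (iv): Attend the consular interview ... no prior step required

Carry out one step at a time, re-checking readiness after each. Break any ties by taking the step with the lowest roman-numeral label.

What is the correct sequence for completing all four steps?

Only (iv) has no prerequisites, so it is first.
(i) is the only step now ready → (i).
That leaves (iii) as the only ready step → (iii).
Next only (ii) has its prerequisites met → (ii).

(iv) → (i) → (iii) → (ii)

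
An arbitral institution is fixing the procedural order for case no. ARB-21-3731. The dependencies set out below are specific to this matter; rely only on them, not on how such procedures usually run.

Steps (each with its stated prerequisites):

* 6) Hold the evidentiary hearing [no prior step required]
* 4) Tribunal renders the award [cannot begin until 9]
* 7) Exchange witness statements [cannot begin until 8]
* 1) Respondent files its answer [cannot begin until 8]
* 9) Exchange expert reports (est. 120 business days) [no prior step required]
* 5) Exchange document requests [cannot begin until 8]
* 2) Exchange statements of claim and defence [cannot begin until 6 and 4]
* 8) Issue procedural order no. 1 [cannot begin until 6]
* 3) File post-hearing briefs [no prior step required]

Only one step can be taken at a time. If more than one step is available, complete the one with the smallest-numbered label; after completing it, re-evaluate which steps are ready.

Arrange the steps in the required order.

3, 6 and 9 have no prerequisites; 3 has the earlier label, so 3 is first.
6 and 9 are both available; 6 has the earlier label → 6.
Now 8 and 9 have their prerequisites met. 8 has the earlier label, so 8 next.
1, 5 and 7 now also ready, so the ready set is {1, 5, 7, 9}; 1 has the earlier label → 1.
5, 7 and 9 are all available; 5 has the earlier label → 5.
Now 7 and 9 have their prerequisites met. 7 has the earlier label, so 7 next.
Next only 9 has its prerequisites met → 9.
4 needed 9, now all done → 4.
Next only 2 has its prerequisites met → 2.

3 → 6 → 8 → 1 → 5 → 7 → 9 → 4 → 2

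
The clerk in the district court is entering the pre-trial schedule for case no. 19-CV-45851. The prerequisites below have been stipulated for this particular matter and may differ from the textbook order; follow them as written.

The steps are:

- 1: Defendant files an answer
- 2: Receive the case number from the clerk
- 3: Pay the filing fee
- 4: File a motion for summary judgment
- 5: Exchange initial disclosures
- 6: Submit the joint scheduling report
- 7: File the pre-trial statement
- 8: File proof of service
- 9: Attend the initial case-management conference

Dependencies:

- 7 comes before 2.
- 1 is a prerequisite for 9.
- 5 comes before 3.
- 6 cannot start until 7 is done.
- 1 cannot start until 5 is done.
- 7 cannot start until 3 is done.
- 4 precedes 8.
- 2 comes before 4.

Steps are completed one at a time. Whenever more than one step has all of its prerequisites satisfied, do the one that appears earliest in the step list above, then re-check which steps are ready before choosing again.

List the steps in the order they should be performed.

Only 5 has no prerequisites, so it is first.
Ready: 1 and 3. 1 is listed earlier → 1.
3 and 9 are both available; 3 is listed earlier → 3.
Ready: 7 and 9. 7 is listed earlier → 7.
2, 6 and 9 are all available; 2 is listed earlier → 2.
4 now also ready, so the ready set is {4, 6, 9}; 4 is listed earlier → 4.
8 now also ready, so the ready set is {6, 8, 9}; 6 is listed earlier → 6.
8 and 9 are both available; 8 is listed earlier → 8.
That leaves 9 as the only ready step → 9.

5, 1, 3, 7, 2, 4, 6, 8, 9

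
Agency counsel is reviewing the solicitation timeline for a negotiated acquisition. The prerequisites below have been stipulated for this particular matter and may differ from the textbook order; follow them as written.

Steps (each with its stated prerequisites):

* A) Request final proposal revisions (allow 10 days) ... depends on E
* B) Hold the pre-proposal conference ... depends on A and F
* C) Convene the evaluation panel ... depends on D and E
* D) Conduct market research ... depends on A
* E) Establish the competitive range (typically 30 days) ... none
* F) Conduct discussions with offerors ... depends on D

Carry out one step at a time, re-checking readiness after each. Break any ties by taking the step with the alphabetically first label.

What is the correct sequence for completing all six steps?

Only E has no prerequisites, so it is first.
A needed E, now all done → A.
D needed A, now all done → D.
Now C and F have their prerequisites met. C has the earlier label, so C next.
Next only F has its prerequisites met → F.
That leaves B as the only ready step → B.

E, A, D, C, F, B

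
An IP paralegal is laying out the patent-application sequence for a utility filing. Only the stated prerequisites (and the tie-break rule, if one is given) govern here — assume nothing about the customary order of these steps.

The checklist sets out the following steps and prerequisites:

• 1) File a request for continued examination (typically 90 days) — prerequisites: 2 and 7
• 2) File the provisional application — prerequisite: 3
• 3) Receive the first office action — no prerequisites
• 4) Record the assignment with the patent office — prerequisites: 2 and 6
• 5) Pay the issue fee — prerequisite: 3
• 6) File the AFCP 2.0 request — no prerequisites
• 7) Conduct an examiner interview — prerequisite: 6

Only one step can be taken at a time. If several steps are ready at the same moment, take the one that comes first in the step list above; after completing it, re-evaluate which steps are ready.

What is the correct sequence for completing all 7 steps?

3, 2, 5, 6, 4, 7, 1

3 and 6 have no prerequisites; 3 is listed earlier, so 3 is first.
2, 5 and 6 are all available; 2 is listed earlier → 2.
5 and 6 are both available; 5 is listed earlier → 5.
6 is the only step now ready → 6.
Ready: 4 and 7. 4 is listed earlier → 4.
7 needed 6, now all done → 7.
That leaves 1 as the only ready step → 1.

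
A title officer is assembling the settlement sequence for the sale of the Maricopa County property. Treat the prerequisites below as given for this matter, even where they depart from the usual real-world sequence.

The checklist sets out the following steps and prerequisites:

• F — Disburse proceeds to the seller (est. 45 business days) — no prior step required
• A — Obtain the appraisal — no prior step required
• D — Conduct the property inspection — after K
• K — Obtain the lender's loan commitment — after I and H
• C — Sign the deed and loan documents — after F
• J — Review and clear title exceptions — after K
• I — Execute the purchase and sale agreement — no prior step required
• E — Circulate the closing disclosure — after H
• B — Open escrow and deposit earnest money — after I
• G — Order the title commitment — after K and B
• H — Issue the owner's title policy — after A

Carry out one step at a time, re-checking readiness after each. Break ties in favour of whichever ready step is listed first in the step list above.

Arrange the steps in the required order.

F, A and I have no prerequisites; F is listed earlier, so F is first.
Now A, C and I have their prerequisites met. A is listed earlier, so A next.
H now also ready, so the ready set is {C, I, H}; C is listed earlier → C.
I and H are both available; I is listed earlier → I.
Ready: B and H. B is listed earlier → B.
H needed A, now all done → H.
Now K and E have their prerequisites met. K is listed earlier, so K next.
Now D, J, E and G have their prerequisites met. D is listed earlier, so D next.
Ready: J, E and G. J is listed earlier → J.
E and G are both available; E is listed earlier → E.
G needed K and B, now all done → G.

F → A → C → I → B → H → K → D → J → E → G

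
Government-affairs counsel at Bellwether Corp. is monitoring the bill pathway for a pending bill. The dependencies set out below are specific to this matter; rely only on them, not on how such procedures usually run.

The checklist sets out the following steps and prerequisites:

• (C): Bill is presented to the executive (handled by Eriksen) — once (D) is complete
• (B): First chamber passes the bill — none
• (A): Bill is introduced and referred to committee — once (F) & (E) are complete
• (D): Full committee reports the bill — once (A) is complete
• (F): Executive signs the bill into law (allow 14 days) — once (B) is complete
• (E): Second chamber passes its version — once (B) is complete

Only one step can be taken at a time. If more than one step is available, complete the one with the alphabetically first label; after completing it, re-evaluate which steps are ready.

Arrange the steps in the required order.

(B) has no prerequisites → (B) first.
(E) and (F) are both available; (E) has the earlier label → (E).
(F) needed (B), now all done → (F).
(A) is the only step now ready → (A).
Next only (D) has its prerequisites met → (D).
Next only (C) has its prerequisites met → (C).

(B) → (E) → (F) → (A) → (D) → (C)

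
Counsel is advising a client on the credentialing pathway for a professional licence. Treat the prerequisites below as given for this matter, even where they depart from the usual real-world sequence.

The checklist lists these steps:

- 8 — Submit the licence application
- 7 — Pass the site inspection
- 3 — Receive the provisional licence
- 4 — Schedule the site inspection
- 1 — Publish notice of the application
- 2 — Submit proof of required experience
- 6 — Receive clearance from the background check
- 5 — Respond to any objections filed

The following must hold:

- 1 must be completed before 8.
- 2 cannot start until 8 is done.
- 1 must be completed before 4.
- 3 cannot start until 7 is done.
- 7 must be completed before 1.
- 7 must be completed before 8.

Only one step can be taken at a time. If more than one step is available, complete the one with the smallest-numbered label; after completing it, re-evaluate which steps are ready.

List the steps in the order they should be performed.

5 6 7 1 3 4 8 2

Nothing is required for 5, 6 and 7. 5 has the earlier label → 5 first.
6 and 7 are both available; 6 has the earlier label → 6.
That leaves 7 as the only ready step → 7.
1 and 3 are both available; 1 has the earlier label → 1.
4 and 8 now also ready, so the ready set is {3, 4, 8}; 3 has the earlier label → 3.
Ready: 4 and 8. 4 has the earlier label → 4.
That leaves 8 as the only ready step → 8.
2 needed 8, now all done → 2.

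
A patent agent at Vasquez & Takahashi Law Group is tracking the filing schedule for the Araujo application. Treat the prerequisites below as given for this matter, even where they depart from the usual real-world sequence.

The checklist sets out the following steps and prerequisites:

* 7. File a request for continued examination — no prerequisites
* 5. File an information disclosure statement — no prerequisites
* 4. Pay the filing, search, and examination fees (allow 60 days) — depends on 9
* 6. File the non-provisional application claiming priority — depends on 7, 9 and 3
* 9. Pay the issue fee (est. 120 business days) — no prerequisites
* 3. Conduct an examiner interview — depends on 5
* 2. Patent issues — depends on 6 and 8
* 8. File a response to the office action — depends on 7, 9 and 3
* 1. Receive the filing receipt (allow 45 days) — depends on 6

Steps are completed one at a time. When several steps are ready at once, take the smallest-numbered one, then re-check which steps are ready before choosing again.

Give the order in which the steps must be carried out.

Nothing is required for 5, 7 and 9. 5 has the earlier label → 5 first.
3 now also ready, so the ready set is {3, 7, 9}; 3 has the earlier label → 3.
7 and 9 are both available; 7 has the earlier label → 7.
That leaves 9 as the only ready step → 9.
Now 4, 6 and 8 have their prerequisites met. 4 has the earlier label, so 4 next.
6 and 8 are both available; 6 has the earlier label → 6.
Now 1 and 8 have their prerequisites met. 1 has the earlier label, so 1 next.
That leaves 8 as the only ready step → 8.
Next only 2 has its prerequisites met → 2.

5, 3, 7, 9, 4, 6, 1, 8, 2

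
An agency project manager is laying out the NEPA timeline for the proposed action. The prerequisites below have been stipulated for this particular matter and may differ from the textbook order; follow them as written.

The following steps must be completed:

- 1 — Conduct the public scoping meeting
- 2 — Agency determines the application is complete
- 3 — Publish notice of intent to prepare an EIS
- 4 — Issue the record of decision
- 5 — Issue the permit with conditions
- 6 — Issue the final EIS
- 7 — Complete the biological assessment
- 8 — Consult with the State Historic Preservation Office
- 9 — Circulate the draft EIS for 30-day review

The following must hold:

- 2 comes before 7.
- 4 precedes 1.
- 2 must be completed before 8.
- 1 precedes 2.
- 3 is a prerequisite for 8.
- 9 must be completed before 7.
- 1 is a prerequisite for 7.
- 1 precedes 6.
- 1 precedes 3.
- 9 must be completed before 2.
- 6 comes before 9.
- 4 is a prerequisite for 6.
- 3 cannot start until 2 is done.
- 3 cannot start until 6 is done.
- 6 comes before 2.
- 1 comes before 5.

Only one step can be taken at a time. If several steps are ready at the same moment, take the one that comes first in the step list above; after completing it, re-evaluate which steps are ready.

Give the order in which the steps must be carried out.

Only 4 has no prerequisites, so it is first.
1 needed 4, now all done → 1.
Ready: 5 and 6. 5 is listed earlier → 5.
6 needed 1 and 4, now all done → 6.
9 needed 6, now all done → 9.
2 is the only step now ready → 2.
Now 3 and 7 have their prerequisites met. 3 is listed earlier, so 3 next.
Ready: 7 and 8. 7 is listed earlier → 7.
Next only 8 has its prerequisites met → 8.

4 1 5 6 9 2 3 7 8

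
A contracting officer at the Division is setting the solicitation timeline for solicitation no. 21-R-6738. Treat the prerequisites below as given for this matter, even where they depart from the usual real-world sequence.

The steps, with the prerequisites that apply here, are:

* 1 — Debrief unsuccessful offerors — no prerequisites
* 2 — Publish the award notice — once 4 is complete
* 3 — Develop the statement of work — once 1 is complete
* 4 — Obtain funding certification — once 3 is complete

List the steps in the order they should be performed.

1 3 4 2

1 is the only step with nothing outstanding, so it goes first.
Next only 3 has its prerequisites met → 3.
4 needed 3, now all done → 4.
That leaves 2 as the only ready step → 2.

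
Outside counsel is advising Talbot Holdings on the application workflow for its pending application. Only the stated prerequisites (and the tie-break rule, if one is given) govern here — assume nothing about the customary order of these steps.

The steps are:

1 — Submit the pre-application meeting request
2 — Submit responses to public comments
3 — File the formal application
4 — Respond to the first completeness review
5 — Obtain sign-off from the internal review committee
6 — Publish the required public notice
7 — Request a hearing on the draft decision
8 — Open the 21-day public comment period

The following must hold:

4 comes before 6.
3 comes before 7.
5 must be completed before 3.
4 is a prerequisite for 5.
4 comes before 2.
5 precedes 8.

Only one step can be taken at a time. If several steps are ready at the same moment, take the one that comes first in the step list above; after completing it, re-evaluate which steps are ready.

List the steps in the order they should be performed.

1, 4, 2, 5, 3, 6, 7, 8

1 and 4 have no prerequisites; 1 is listed earlier, so 1 is first.
4 is the only step now ready → 4.
Ready: 2, 5 and 6. 2 is listed earlier → 2.
Now 5 and 6 have their prerequisites met. 5 is listed earlier, so 5 next.
3 and 8 now also ready, so the ready set is {3, 6, 8}; 3 is listed earlier → 3.
7 now also ready, so the ready set is {6, 7, 8}; 6 is listed earlier → 6.
Now 7 and 8 have their prerequisites met. 7 is listed earlier, so 7 next.
8 needed 5, now all done → 8.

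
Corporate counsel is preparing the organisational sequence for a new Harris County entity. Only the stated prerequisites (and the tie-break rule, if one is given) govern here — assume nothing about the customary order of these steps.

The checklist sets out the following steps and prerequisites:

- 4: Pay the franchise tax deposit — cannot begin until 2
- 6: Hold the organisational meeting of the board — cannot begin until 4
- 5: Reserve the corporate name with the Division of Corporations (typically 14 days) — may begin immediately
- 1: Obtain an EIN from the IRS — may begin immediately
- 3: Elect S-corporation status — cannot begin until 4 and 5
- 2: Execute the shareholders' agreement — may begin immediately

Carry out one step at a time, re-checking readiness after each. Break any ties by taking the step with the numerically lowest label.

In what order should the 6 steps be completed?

Nothing is required for 1, 2 and 5. 1 has the earlier label → 1 first.
Now 2 and 5 have their prerequisites met. 2 has the earlier label, so 2 next.
4 now also ready, so the ready set is {4, 5}; 4 has the earlier label → 4.
6 now also ready, so the ready set is {5, 6}; 5 has the earlier label → 5.
Now 3 and 6 have their prerequisites met. 3 has the earlier label, so 3 next.
6 needed 4, now all done → 6.

1, 2, 4, 5, 3, 6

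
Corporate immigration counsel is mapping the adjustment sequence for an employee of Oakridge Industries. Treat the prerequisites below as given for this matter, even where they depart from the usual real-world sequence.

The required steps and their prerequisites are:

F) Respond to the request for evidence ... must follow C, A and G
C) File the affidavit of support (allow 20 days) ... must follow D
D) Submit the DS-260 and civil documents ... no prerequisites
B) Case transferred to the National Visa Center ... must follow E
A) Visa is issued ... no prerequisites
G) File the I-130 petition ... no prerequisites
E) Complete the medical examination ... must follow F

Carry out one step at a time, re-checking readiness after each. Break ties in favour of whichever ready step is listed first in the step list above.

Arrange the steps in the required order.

D C A G F E B

D, A and G have no prerequisites; D is listed earlier, so D is first.
Ready: C, A and G. C is listed earlier → C.
Now A and G have their prerequisites met. A is listed earlier, so A next.
Next only G has its prerequisites met → G.
F is the only step now ready → F.
Next only E has its prerequisites met → E.
B needed E, now all done → B.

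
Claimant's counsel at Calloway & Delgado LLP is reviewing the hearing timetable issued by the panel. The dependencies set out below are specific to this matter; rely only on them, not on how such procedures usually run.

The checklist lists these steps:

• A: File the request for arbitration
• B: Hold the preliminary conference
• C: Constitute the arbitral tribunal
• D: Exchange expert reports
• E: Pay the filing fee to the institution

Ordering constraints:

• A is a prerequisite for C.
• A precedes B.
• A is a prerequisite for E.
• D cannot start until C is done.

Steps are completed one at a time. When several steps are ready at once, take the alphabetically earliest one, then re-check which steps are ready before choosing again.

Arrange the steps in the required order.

Only A has no prerequisites, so it is first.
Now B, C and E have their prerequisites met. B has the earlier label, so B next.
Now C and E have their prerequisites met. C has the earlier label, so C next.
D now also ready, so the ready set is {D, E}; D has the earlier label → D.
E is the only step now ready → E.

A, B, C, D, E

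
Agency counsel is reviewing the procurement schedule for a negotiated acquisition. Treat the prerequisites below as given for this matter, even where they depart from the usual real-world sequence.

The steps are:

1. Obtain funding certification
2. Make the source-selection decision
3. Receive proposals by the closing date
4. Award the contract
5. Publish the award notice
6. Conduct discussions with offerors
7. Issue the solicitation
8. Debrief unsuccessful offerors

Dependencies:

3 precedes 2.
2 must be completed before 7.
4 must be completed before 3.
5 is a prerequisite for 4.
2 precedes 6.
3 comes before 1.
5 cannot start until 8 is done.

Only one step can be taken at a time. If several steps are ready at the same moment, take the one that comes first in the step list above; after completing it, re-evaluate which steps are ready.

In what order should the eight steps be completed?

8, 5, 4, 3, 1, 2, 6, 7

Only 8 has no prerequisites, so it is first.
5 needed 8, now all done → 5.
Next only 4 has its prerequisites met → 4.
Next only 3 has its prerequisites met → 3.
1 and 2 are both available; 1 is listed earlier → 1.
2 is the only step now ready → 2.
Ready: 6 and 7. 6 is listed earlier → 6.
Next only 7 has its prerequisites met → 7.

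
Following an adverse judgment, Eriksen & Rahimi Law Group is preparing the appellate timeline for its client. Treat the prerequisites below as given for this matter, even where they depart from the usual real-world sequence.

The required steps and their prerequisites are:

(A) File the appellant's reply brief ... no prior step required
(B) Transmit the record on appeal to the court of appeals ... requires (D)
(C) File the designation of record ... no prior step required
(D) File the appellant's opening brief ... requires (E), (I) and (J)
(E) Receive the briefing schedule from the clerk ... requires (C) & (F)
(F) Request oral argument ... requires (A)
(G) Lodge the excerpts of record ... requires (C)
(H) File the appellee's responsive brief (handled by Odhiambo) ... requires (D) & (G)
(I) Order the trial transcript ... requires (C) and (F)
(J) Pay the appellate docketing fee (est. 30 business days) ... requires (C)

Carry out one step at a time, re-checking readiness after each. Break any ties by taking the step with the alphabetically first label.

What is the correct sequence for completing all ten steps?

(A) (C) (F) (E) (G) (I) (J) (D) (B) (H)

(A) and (C) have no prerequisites; (A) has the earlier label, so (A) is first.
Ready: (C) and (F). (C) has the earlier label → (C).
(F), (G) and (J) are all available; (F) has the earlier label → (F).
(E), (G), (I) and (J) are all available; (E) has the earlier label → (E).
Ready: (G), (I) and (J). (G) has the earlier label → (G).
Ready: (I) and (J). (I) has the earlier label → (I).
That leaves (J) as the only ready step → (J).
(D) needed (E), (I) and (J), now all done → (D).
(B) and (H) are both available; (B) has the earlier label → (B).
(H) is the only step now ready → (H).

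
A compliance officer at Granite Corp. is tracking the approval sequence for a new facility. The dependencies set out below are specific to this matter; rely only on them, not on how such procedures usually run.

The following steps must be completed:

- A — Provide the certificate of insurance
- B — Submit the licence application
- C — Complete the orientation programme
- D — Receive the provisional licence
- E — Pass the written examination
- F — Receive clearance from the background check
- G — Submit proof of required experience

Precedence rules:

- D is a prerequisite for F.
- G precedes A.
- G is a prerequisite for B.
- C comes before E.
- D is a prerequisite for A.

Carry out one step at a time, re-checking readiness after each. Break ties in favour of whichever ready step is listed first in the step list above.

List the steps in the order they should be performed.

Nothing is required for C, D and G. C is listed earlier → C first.
E now also ready, so the ready set is {D, E, G}; D is listed earlier → D.
F now also ready, so the ready set is {E, F, G}; E is listed earlier → E.
Ready: F and G. F is listed earlier → F.
G is the only step now ready → G.
A and B are both available; A is listed earlier → A.
B is the only step now ready → B.

C → D → E → F → G → A → B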